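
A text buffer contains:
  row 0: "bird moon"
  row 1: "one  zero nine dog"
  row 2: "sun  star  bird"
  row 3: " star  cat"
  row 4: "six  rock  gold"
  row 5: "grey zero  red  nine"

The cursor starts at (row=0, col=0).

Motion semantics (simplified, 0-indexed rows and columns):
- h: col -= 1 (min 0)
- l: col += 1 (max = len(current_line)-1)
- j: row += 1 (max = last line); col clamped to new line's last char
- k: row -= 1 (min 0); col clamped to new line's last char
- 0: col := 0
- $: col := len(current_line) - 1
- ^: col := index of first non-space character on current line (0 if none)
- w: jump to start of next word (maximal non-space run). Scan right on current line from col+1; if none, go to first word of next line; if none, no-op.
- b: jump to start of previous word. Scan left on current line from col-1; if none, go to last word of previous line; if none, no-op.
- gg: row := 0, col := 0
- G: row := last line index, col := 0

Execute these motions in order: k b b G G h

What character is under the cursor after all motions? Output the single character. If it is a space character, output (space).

After 1 (k): row=0 col=0 char='b'
After 2 (b): row=0 col=0 char='b'
After 3 (b): row=0 col=0 char='b'
After 4 (G): row=5 col=0 char='g'
After 5 (G): row=5 col=0 char='g'
After 6 (h): row=5 col=0 char='g'

Answer: g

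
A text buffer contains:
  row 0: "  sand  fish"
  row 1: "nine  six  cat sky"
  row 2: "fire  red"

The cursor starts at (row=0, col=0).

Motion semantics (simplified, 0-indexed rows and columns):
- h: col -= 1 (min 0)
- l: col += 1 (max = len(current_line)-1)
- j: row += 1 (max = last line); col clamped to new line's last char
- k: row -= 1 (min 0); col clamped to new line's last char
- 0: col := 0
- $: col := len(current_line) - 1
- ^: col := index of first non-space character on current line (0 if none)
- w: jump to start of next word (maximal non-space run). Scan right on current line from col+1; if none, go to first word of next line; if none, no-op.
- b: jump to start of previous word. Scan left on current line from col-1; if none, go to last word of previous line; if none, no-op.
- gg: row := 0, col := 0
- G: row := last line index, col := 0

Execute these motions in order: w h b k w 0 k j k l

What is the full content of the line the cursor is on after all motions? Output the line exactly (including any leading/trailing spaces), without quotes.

After 1 (w): row=0 col=2 char='s'
After 2 (h): row=0 col=1 char='_'
After 3 (b): row=0 col=1 char='_'
After 4 (k): row=0 col=1 char='_'
After 5 (w): row=0 col=2 char='s'
After 6 (0): row=0 col=0 char='_'
After 7 (k): row=0 col=0 char='_'
After 8 (j): row=1 col=0 char='n'
After 9 (k): row=0 col=0 char='_'
After 10 (l): row=0 col=1 char='_'

Answer:   sand  fish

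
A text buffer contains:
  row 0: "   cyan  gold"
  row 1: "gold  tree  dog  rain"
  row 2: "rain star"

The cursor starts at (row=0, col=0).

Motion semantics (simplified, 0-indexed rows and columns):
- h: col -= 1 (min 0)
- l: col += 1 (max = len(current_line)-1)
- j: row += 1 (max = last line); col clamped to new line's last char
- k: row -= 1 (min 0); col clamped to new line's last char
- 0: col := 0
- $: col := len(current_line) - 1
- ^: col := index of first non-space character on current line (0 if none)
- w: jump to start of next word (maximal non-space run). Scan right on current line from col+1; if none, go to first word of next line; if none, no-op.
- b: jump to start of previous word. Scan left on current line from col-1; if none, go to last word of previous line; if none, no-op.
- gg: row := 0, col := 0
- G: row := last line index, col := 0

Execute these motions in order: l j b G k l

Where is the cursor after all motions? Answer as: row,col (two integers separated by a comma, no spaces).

Answer: 1,1

Derivation:
After 1 (l): row=0 col=1 char='_'
After 2 (j): row=1 col=1 char='o'
After 3 (b): row=1 col=0 char='g'
After 4 (G): row=2 col=0 char='r'
After 5 (k): row=1 col=0 char='g'
After 6 (l): row=1 col=1 char='o'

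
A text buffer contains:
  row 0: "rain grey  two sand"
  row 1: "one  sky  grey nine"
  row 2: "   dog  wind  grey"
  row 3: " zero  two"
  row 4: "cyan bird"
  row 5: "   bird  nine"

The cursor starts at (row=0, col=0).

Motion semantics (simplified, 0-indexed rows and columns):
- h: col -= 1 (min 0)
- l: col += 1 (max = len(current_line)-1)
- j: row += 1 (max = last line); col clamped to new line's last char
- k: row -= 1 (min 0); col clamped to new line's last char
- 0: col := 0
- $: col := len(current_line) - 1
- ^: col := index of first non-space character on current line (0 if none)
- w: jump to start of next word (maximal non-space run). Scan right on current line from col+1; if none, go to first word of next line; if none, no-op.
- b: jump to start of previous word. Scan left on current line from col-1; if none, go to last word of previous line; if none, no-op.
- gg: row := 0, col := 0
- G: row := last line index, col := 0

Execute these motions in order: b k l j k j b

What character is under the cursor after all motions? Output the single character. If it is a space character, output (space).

After 1 (b): row=0 col=0 char='r'
After 2 (k): row=0 col=0 char='r'
After 3 (l): row=0 col=1 char='a'
After 4 (j): row=1 col=1 char='n'
After 5 (k): row=0 col=1 char='a'
After 6 (j): row=1 col=1 char='n'
After 7 (b): row=1 col=0 char='o'

Answer: o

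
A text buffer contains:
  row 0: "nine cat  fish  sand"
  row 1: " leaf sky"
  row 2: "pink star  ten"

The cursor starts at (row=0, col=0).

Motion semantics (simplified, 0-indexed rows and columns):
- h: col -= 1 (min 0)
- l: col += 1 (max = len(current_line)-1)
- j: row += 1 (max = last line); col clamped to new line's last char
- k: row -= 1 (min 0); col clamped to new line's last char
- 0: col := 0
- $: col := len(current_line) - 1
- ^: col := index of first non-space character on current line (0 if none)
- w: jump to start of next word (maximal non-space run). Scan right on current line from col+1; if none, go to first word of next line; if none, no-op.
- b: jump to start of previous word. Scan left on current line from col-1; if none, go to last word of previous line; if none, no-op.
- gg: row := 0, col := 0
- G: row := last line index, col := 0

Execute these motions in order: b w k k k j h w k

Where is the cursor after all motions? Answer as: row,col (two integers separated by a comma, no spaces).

Answer: 0,6

Derivation:
After 1 (b): row=0 col=0 char='n'
After 2 (w): row=0 col=5 char='c'
After 3 (k): row=0 col=5 char='c'
After 4 (k): row=0 col=5 char='c'
After 5 (k): row=0 col=5 char='c'
After 6 (j): row=1 col=5 char='_'
After 7 (h): row=1 col=4 char='f'
After 8 (w): row=1 col=6 char='s'
After 9 (k): row=0 col=6 char='a'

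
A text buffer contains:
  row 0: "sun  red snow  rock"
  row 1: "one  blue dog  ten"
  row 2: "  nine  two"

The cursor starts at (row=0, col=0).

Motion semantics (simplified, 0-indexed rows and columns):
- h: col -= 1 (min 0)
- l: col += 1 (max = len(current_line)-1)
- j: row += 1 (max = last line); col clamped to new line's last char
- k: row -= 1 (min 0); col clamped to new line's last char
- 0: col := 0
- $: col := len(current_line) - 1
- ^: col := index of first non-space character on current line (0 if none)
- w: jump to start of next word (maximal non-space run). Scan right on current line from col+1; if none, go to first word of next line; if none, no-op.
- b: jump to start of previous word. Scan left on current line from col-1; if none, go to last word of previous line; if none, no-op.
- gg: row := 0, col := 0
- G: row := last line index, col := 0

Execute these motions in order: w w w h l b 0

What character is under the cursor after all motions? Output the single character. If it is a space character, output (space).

Answer: s

Derivation:
After 1 (w): row=0 col=5 char='r'
After 2 (w): row=0 col=9 char='s'
After 3 (w): row=0 col=15 char='r'
After 4 (h): row=0 col=14 char='_'
After 5 (l): row=0 col=15 char='r'
After 6 (b): row=0 col=9 char='s'
After 7 (0): row=0 col=0 char='s'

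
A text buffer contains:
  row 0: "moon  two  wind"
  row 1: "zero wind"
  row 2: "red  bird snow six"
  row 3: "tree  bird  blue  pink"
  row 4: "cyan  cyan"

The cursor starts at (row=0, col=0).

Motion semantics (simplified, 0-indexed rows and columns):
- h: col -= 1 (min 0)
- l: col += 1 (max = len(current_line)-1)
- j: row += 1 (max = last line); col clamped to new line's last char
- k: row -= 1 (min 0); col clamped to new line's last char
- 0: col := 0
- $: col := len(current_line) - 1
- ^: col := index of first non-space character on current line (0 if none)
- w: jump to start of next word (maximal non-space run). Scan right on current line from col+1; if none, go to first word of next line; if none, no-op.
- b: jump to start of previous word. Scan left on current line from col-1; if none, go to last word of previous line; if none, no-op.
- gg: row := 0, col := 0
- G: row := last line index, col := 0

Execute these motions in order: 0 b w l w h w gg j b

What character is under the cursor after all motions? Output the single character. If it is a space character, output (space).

Answer: w

Derivation:
After 1 (0): row=0 col=0 char='m'
After 2 (b): row=0 col=0 char='m'
After 3 (w): row=0 col=6 char='t'
After 4 (l): row=0 col=7 char='w'
After 5 (w): row=0 col=11 char='w'
After 6 (h): row=0 col=10 char='_'
After 7 (w): row=0 col=11 char='w'
After 8 (gg): row=0 col=0 char='m'
After 9 (j): row=1 col=0 char='z'
After 10 (b): row=0 col=11 char='w'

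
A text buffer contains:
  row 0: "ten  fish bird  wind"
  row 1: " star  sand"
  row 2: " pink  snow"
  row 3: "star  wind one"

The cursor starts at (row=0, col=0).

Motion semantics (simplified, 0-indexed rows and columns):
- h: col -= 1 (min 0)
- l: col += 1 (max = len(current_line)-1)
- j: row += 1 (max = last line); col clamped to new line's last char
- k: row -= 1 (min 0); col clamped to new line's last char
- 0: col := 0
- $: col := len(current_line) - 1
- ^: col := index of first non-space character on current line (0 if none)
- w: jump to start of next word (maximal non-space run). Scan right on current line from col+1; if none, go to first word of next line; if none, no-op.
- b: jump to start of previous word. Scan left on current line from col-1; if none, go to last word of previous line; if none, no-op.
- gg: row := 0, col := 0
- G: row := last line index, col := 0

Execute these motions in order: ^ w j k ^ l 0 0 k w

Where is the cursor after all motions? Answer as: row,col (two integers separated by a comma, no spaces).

After 1 (^): row=0 col=0 char='t'
After 2 (w): row=0 col=5 char='f'
After 3 (j): row=1 col=5 char='_'
After 4 (k): row=0 col=5 char='f'
After 5 (^): row=0 col=0 char='t'
After 6 (l): row=0 col=1 char='e'
After 7 (0): row=0 col=0 char='t'
After 8 (0): row=0 col=0 char='t'
After 9 (k): row=0 col=0 char='t'
After 10 (w): row=0 col=5 char='f'

Answer: 0,5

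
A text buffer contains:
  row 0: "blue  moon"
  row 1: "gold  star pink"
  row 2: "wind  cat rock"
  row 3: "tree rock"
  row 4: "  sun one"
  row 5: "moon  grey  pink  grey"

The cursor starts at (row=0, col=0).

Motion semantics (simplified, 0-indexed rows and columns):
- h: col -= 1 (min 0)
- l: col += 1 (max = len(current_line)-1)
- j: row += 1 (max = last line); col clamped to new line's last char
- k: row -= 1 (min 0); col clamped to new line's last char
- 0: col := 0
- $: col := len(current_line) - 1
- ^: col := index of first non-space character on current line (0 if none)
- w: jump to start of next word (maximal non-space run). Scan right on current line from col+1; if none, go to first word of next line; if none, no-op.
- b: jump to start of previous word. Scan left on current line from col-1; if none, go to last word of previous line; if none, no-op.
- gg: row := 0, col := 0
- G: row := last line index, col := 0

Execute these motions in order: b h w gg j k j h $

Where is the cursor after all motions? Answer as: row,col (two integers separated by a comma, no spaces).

After 1 (b): row=0 col=0 char='b'
After 2 (h): row=0 col=0 char='b'
After 3 (w): row=0 col=6 char='m'
After 4 (gg): row=0 col=0 char='b'
After 5 (j): row=1 col=0 char='g'
After 6 (k): row=0 col=0 char='b'
After 7 (j): row=1 col=0 char='g'
After 8 (h): row=1 col=0 char='g'
After 9 ($): row=1 col=14 char='k'

Answer: 1,14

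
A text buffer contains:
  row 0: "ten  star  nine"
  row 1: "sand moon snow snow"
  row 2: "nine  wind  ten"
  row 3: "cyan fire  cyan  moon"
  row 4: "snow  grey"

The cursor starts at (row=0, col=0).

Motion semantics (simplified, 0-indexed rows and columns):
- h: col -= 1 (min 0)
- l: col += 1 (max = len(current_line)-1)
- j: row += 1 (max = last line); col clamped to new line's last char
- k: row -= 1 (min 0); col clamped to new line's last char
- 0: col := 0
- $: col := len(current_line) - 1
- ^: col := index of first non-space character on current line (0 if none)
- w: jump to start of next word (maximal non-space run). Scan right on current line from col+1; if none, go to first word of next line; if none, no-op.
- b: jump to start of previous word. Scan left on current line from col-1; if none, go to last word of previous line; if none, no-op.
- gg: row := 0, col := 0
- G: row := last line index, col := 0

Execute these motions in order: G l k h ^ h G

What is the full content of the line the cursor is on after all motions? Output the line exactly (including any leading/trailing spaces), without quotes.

After 1 (G): row=4 col=0 char='s'
After 2 (l): row=4 col=1 char='n'
After 3 (k): row=3 col=1 char='y'
After 4 (h): row=3 col=0 char='c'
After 5 (^): row=3 col=0 char='c'
After 6 (h): row=3 col=0 char='c'
After 7 (G): row=4 col=0 char='s'

Answer: snow  grey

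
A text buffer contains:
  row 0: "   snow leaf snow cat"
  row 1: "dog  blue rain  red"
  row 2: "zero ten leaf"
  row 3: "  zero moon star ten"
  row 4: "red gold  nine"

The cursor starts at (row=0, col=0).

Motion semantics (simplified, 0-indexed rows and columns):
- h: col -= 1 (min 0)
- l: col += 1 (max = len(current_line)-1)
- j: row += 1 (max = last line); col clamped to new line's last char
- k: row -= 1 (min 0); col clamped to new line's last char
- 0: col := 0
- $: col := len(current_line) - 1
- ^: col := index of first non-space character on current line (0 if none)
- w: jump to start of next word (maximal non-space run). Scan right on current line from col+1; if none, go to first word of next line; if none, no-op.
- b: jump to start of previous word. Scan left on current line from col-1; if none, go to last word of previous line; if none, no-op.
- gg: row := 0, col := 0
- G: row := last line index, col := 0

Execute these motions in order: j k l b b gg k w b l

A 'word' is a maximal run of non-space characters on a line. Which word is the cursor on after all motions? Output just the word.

After 1 (j): row=1 col=0 char='d'
After 2 (k): row=0 col=0 char='_'
After 3 (l): row=0 col=1 char='_'
After 4 (b): row=0 col=1 char='_'
After 5 (b): row=0 col=1 char='_'
After 6 (gg): row=0 col=0 char='_'
After 7 (k): row=0 col=0 char='_'
After 8 (w): row=0 col=3 char='s'
After 9 (b): row=0 col=3 char='s'
After 10 (l): row=0 col=4 char='n'

Answer: snow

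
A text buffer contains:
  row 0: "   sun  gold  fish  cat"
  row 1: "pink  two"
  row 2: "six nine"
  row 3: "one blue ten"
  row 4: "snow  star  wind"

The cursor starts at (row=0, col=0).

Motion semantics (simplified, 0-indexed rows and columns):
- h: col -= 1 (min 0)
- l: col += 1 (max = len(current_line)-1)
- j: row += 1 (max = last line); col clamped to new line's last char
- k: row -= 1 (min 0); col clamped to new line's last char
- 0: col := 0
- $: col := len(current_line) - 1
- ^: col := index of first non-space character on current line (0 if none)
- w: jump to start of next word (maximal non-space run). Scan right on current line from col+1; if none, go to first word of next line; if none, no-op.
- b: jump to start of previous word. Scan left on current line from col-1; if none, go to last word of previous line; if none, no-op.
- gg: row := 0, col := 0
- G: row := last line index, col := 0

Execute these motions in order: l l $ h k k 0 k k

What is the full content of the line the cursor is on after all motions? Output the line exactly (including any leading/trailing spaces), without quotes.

Answer:    sun  gold  fish  cat

Derivation:
After 1 (l): row=0 col=1 char='_'
After 2 (l): row=0 col=2 char='_'
After 3 ($): row=0 col=22 char='t'
After 4 (h): row=0 col=21 char='a'
After 5 (k): row=0 col=21 char='a'
After 6 (k): row=0 col=21 char='a'
After 7 (0): row=0 col=0 char='_'
After 8 (k): row=0 col=0 char='_'
After 9 (k): row=0 col=0 char='_'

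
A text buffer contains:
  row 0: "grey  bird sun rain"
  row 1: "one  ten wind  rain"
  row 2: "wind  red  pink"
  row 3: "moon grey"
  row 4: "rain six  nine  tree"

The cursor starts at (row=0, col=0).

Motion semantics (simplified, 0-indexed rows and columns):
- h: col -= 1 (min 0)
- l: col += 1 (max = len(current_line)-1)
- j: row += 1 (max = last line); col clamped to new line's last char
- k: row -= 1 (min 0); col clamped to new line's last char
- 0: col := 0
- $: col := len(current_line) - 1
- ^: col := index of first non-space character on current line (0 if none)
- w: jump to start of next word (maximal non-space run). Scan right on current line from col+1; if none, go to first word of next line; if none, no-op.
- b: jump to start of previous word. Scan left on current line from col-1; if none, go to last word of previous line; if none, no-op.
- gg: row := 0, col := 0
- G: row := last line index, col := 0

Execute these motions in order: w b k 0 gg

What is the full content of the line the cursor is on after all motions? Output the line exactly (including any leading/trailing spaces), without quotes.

After 1 (w): row=0 col=6 char='b'
After 2 (b): row=0 col=0 char='g'
After 3 (k): row=0 col=0 char='g'
After 4 (0): row=0 col=0 char='g'
After 5 (gg): row=0 col=0 char='g'

Answer: grey  bird sun rain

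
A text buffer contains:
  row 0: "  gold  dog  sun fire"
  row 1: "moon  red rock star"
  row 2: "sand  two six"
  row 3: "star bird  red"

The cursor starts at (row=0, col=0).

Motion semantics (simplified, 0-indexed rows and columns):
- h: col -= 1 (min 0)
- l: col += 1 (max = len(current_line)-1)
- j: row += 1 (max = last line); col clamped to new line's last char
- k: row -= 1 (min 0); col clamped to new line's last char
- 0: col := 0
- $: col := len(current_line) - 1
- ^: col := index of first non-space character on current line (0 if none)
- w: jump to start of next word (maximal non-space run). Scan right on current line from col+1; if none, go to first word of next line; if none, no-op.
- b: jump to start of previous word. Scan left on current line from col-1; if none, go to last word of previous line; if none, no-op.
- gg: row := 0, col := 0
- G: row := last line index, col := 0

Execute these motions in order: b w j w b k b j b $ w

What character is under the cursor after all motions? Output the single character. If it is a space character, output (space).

Answer: m

Derivation:
After 1 (b): row=0 col=0 char='_'
After 2 (w): row=0 col=2 char='g'
After 3 (j): row=1 col=2 char='o'
After 4 (w): row=1 col=6 char='r'
After 5 (b): row=1 col=0 char='m'
After 6 (k): row=0 col=0 char='_'
After 7 (b): row=0 col=0 char='_'
After 8 (j): row=1 col=0 char='m'
After 9 (b): row=0 col=17 char='f'
After 10 ($): row=0 col=20 char='e'
After 11 (w): row=1 col=0 char='m'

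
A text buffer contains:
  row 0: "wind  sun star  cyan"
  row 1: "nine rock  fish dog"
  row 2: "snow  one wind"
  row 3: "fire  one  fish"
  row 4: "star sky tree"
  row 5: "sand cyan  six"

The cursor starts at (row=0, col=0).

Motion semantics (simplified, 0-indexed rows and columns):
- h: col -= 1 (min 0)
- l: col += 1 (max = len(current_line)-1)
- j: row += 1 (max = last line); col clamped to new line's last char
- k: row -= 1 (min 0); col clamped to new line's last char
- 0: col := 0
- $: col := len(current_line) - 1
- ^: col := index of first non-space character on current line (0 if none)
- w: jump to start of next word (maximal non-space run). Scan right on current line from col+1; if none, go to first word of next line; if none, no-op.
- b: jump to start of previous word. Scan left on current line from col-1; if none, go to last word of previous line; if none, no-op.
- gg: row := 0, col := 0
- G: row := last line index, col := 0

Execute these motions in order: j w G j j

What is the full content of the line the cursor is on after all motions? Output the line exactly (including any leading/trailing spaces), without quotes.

After 1 (j): row=1 col=0 char='n'
After 2 (w): row=1 col=5 char='r'
After 3 (G): row=5 col=0 char='s'
After 4 (j): row=5 col=0 char='s'
After 5 (j): row=5 col=0 char='s'

Answer: sand cyan  six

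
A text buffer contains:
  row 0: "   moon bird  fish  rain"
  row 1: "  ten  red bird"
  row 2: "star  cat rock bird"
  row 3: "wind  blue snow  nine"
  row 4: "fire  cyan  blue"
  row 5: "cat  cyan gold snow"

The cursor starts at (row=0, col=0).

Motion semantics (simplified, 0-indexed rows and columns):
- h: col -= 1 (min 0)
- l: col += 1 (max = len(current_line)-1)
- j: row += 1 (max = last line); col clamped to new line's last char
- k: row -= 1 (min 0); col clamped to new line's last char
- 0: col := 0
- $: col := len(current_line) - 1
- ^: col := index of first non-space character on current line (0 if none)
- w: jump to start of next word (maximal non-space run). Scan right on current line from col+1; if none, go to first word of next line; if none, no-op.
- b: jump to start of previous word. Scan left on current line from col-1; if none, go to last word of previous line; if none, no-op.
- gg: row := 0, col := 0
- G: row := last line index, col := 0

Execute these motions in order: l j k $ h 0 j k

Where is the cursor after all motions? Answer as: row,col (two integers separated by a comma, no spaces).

After 1 (l): row=0 col=1 char='_'
After 2 (j): row=1 col=1 char='_'
After 3 (k): row=0 col=1 char='_'
After 4 ($): row=0 col=23 char='n'
After 5 (h): row=0 col=22 char='i'
After 6 (0): row=0 col=0 char='_'
After 7 (j): row=1 col=0 char='_'
After 8 (k): row=0 col=0 char='_'

Answer: 0,0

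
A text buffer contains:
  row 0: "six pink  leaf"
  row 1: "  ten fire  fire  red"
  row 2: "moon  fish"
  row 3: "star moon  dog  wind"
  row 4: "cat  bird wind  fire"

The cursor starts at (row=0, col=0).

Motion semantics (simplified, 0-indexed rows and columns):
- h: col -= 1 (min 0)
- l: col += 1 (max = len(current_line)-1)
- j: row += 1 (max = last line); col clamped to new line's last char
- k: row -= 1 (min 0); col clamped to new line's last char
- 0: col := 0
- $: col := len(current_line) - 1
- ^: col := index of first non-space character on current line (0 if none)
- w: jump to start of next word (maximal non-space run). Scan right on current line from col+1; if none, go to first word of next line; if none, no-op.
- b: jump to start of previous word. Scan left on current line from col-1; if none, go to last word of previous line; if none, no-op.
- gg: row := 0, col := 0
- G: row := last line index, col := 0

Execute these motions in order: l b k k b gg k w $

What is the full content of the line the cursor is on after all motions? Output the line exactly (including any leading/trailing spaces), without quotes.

Answer: six pink  leaf

Derivation:
After 1 (l): row=0 col=1 char='i'
After 2 (b): row=0 col=0 char='s'
After 3 (k): row=0 col=0 char='s'
After 4 (k): row=0 col=0 char='s'
After 5 (b): row=0 col=0 char='s'
After 6 (gg): row=0 col=0 char='s'
After 7 (k): row=0 col=0 char='s'
After 8 (w): row=0 col=4 char='p'
After 9 ($): row=0 col=13 char='f'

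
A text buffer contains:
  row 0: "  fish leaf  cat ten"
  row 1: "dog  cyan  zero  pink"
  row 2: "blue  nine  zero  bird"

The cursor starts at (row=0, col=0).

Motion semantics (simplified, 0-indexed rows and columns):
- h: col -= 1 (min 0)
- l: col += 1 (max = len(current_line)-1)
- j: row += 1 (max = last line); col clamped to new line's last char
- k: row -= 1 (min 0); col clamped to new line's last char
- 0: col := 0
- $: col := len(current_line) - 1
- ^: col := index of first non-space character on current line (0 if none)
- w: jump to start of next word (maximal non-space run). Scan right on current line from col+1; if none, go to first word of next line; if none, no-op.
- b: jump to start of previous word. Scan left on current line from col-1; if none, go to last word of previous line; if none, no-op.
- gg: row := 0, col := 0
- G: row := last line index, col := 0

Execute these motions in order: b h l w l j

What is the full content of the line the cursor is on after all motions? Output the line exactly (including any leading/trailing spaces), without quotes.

Answer: dog  cyan  zero  pink

Derivation:
After 1 (b): row=0 col=0 char='_'
After 2 (h): row=0 col=0 char='_'
After 3 (l): row=0 col=1 char='_'
After 4 (w): row=0 col=2 char='f'
After 5 (l): row=0 col=3 char='i'
After 6 (j): row=1 col=3 char='_'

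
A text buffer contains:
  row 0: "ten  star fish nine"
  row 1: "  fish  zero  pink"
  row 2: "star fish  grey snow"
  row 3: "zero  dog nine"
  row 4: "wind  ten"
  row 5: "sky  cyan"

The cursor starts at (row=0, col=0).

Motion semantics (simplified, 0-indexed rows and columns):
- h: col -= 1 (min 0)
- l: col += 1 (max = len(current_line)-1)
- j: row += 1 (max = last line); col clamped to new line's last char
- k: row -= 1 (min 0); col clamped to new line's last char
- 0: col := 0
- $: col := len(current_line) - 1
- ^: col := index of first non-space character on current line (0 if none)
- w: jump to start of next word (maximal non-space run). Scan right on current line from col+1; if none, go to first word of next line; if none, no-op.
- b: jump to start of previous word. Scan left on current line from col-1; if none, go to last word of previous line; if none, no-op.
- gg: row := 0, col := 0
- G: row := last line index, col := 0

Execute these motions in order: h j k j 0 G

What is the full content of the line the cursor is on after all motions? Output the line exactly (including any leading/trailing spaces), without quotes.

After 1 (h): row=0 col=0 char='t'
After 2 (j): row=1 col=0 char='_'
After 3 (k): row=0 col=0 char='t'
After 4 (j): row=1 col=0 char='_'
After 5 (0): row=1 col=0 char='_'
After 6 (G): row=5 col=0 char='s'

Answer: sky  cyan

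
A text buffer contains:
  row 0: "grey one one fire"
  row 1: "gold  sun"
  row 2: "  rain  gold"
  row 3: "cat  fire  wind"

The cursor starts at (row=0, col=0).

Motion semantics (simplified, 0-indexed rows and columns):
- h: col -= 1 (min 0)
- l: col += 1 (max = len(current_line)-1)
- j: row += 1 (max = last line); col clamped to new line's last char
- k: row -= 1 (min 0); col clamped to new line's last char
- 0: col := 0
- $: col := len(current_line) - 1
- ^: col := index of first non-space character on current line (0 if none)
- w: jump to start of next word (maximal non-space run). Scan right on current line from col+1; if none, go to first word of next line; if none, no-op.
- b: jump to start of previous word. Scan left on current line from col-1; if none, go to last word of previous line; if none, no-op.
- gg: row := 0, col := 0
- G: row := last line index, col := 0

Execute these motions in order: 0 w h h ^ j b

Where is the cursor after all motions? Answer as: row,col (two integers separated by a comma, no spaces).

After 1 (0): row=0 col=0 char='g'
After 2 (w): row=0 col=5 char='o'
After 3 (h): row=0 col=4 char='_'
After 4 (h): row=0 col=3 char='y'
After 5 (^): row=0 col=0 char='g'
After 6 (j): row=1 col=0 char='g'
After 7 (b): row=0 col=13 char='f'

Answer: 0,13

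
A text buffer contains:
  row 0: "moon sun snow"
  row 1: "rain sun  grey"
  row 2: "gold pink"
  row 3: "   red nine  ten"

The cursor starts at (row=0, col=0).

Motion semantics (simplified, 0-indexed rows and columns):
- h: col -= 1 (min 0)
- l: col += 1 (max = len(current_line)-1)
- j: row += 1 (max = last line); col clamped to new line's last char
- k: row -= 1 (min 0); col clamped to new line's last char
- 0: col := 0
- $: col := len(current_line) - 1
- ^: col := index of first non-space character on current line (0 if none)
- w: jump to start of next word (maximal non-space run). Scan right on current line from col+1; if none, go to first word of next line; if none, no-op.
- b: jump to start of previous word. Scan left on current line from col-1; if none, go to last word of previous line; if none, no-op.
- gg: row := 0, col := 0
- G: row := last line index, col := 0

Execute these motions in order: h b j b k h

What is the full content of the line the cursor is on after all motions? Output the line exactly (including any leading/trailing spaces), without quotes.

Answer: moon sun snow

Derivation:
After 1 (h): row=0 col=0 char='m'
After 2 (b): row=0 col=0 char='m'
After 3 (j): row=1 col=0 char='r'
After 4 (b): row=0 col=9 char='s'
After 5 (k): row=0 col=9 char='s'
After 6 (h): row=0 col=8 char='_'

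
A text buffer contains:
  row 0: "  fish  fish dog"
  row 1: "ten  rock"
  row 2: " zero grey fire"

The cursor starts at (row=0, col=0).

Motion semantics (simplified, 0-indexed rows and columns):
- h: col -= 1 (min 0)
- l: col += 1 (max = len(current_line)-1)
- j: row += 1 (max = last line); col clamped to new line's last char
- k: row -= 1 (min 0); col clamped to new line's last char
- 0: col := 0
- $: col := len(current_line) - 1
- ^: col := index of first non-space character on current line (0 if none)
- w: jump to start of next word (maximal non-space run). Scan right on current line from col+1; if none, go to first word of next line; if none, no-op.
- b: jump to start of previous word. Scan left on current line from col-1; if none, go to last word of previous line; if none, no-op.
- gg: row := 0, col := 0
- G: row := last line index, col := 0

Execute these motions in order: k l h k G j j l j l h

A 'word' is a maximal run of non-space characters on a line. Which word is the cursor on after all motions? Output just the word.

After 1 (k): row=0 col=0 char='_'
After 2 (l): row=0 col=1 char='_'
After 3 (h): row=0 col=0 char='_'
After 4 (k): row=0 col=0 char='_'
After 5 (G): row=2 col=0 char='_'
After 6 (j): row=2 col=0 char='_'
After 7 (j): row=2 col=0 char='_'
After 8 (l): row=2 col=1 char='z'
After 9 (j): row=2 col=1 char='z'
After 10 (l): row=2 col=2 char='e'
After 11 (h): row=2 col=1 char='z'

Answer: zero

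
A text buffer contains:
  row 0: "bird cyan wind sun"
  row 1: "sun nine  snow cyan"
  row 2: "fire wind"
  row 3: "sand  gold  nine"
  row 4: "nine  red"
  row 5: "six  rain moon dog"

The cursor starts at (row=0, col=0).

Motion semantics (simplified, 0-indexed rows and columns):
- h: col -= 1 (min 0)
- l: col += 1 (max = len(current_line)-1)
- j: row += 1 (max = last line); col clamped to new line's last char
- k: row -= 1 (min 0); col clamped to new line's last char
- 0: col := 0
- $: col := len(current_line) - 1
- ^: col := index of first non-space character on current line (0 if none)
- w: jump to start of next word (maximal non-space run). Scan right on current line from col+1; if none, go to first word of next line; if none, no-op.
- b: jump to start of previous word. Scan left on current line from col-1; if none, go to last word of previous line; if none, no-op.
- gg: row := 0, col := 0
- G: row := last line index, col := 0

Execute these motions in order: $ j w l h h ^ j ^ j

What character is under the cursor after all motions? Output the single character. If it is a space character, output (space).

After 1 ($): row=0 col=17 char='n'
After 2 (j): row=1 col=17 char='a'
After 3 (w): row=2 col=0 char='f'
After 4 (l): row=2 col=1 char='i'
After 5 (h): row=2 col=0 char='f'
After 6 (h): row=2 col=0 char='f'
After 7 (^): row=2 col=0 char='f'
After 8 (j): row=3 col=0 char='s'
After 9 (^): row=3 col=0 char='s'
After 10 (j): row=4 col=0 char='n'

Answer: n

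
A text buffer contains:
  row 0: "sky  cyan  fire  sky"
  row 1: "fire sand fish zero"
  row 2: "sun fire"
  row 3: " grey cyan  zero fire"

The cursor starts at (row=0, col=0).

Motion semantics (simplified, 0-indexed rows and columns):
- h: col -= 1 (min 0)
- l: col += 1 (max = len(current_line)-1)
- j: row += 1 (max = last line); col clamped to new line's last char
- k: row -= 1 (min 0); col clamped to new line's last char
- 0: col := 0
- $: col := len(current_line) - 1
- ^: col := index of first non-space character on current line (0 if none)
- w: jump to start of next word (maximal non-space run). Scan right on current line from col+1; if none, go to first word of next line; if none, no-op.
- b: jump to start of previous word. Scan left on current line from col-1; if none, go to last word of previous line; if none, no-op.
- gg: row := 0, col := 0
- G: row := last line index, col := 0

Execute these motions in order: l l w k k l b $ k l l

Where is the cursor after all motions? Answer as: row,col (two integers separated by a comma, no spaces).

Answer: 0,19

Derivation:
After 1 (l): row=0 col=1 char='k'
After 2 (l): row=0 col=2 char='y'
After 3 (w): row=0 col=5 char='c'
After 4 (k): row=0 col=5 char='c'
After 5 (k): row=0 col=5 char='c'
After 6 (l): row=0 col=6 char='y'
After 7 (b): row=0 col=5 char='c'
After 8 ($): row=0 col=19 char='y'
After 9 (k): row=0 col=19 char='y'
After 10 (l): row=0 col=19 char='y'
After 11 (l): row=0 col=19 char='y'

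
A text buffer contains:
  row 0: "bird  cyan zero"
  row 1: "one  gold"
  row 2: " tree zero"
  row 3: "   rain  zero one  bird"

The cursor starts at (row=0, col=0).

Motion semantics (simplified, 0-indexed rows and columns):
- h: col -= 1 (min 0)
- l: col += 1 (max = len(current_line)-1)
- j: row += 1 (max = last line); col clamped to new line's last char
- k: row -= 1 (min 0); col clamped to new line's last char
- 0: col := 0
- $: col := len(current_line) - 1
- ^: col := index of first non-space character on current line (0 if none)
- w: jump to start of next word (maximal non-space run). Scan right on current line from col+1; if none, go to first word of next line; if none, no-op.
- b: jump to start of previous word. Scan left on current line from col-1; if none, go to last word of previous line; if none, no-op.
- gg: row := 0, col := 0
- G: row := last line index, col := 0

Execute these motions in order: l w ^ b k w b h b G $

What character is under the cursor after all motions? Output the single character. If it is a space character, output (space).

After 1 (l): row=0 col=1 char='i'
After 2 (w): row=0 col=6 char='c'
After 3 (^): row=0 col=0 char='b'
After 4 (b): row=0 col=0 char='b'
After 5 (k): row=0 col=0 char='b'
After 6 (w): row=0 col=6 char='c'
After 7 (b): row=0 col=0 char='b'
After 8 (h): row=0 col=0 char='b'
After 9 (b): row=0 col=0 char='b'
After 10 (G): row=3 col=0 char='_'
After 11 ($): row=3 col=22 char='d'

Answer: d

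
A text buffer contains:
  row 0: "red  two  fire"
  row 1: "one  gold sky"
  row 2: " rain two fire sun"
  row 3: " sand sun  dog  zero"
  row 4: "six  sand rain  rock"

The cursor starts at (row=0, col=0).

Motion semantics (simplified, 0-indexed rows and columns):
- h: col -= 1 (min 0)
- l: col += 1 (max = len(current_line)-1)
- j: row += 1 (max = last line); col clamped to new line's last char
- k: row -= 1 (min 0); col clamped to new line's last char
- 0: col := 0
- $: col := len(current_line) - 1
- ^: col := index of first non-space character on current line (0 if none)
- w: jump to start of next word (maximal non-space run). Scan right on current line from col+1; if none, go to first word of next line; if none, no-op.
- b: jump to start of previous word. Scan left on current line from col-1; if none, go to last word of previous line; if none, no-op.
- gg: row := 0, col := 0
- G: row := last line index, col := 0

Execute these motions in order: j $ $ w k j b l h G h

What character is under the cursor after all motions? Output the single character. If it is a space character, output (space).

After 1 (j): row=1 col=0 char='o'
After 2 ($): row=1 col=12 char='y'
After 3 ($): row=1 col=12 char='y'
After 4 (w): row=2 col=1 char='r'
After 5 (k): row=1 col=1 char='n'
After 6 (j): row=2 col=1 char='r'
After 7 (b): row=1 col=10 char='s'
After 8 (l): row=1 col=11 char='k'
After 9 (h): row=1 col=10 char='s'
After 10 (G): row=4 col=0 char='s'
After 11 (h): row=4 col=0 char='s'

Answer: s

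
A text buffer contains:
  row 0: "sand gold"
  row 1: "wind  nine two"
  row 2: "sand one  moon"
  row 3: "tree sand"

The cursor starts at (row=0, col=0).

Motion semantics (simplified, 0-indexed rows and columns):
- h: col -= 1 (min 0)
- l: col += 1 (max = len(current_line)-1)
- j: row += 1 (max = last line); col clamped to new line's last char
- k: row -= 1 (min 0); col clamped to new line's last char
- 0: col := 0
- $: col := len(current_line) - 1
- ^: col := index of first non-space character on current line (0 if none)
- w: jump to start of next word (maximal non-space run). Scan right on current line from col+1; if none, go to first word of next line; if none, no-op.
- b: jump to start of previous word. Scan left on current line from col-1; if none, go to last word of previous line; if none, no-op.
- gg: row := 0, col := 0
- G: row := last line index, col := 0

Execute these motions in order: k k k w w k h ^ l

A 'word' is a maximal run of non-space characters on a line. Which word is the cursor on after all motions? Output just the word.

Answer: sand

Derivation:
After 1 (k): row=0 col=0 char='s'
After 2 (k): row=0 col=0 char='s'
After 3 (k): row=0 col=0 char='s'
After 4 (w): row=0 col=5 char='g'
After 5 (w): row=1 col=0 char='w'
After 6 (k): row=0 col=0 char='s'
After 7 (h): row=0 col=0 char='s'
After 8 (^): row=0 col=0 char='s'
After 9 (l): row=0 col=1 char='a'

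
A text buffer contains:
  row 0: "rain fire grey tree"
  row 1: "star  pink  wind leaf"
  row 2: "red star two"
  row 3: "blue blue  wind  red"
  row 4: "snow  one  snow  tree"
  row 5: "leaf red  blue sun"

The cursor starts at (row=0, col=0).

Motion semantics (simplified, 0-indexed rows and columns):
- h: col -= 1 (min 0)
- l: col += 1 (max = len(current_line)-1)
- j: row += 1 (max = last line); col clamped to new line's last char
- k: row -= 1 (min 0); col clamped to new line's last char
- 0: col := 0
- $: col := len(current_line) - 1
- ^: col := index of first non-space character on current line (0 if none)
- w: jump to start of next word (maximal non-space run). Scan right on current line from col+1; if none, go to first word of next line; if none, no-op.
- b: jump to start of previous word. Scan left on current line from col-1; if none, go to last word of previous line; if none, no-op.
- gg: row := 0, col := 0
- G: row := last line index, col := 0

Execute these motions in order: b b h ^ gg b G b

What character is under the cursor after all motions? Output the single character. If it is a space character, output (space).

Answer: t

Derivation:
After 1 (b): row=0 col=0 char='r'
After 2 (b): row=0 col=0 char='r'
After 3 (h): row=0 col=0 char='r'
After 4 (^): row=0 col=0 char='r'
After 5 (gg): row=0 col=0 char='r'
After 6 (b): row=0 col=0 char='r'
After 7 (G): row=5 col=0 char='l'
After 8 (b): row=4 col=17 char='t'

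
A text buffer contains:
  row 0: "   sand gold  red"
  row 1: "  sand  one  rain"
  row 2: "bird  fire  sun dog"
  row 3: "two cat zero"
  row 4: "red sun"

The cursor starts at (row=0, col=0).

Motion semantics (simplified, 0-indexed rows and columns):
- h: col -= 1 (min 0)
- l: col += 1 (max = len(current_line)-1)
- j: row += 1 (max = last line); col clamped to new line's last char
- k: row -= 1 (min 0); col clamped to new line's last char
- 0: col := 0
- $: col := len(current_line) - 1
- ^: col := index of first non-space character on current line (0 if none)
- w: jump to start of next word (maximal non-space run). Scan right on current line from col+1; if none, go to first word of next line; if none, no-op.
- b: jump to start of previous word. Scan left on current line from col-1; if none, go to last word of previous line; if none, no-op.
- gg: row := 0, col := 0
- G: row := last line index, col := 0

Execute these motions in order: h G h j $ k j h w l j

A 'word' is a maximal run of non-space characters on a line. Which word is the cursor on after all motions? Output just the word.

After 1 (h): row=0 col=0 char='_'
After 2 (G): row=4 col=0 char='r'
After 3 (h): row=4 col=0 char='r'
After 4 (j): row=4 col=0 char='r'
After 5 ($): row=4 col=6 char='n'
After 6 (k): row=3 col=6 char='t'
After 7 (j): row=4 col=6 char='n'
After 8 (h): row=4 col=5 char='u'
After 9 (w): row=4 col=5 char='u'
After 10 (l): row=4 col=6 char='n'
After 11 (j): row=4 col=6 char='n'

Answer: sun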